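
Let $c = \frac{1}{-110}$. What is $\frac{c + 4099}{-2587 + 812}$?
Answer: $- \frac{450889}{195250} \approx -2.3093$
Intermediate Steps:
$c = - \frac{1}{110} \approx -0.0090909$
$\frac{c + 4099}{-2587 + 812} = \frac{- \frac{1}{110} + 4099}{-2587 + 812} = \frac{450889}{110 \left(-1775\right)} = \frac{450889}{110} \left(- \frac{1}{1775}\right) = - \frac{450889}{195250}$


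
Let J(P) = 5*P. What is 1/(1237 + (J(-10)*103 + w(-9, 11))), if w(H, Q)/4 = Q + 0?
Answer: -1/3869 ≈ -0.00025846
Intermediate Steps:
w(H, Q) = 4*Q (w(H, Q) = 4*(Q + 0) = 4*Q)
1/(1237 + (J(-10)*103 + w(-9, 11))) = 1/(1237 + ((5*(-10))*103 + 4*11)) = 1/(1237 + (-50*103 + 44)) = 1/(1237 + (-5150 + 44)) = 1/(1237 - 5106) = 1/(-3869) = -1/3869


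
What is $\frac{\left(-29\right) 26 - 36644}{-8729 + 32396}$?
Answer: $- \frac{542}{343} \approx -1.5802$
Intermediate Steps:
$\frac{\left(-29\right) 26 - 36644}{-8729 + 32396} = \frac{-754 - 36644}{23667} = \left(-37398\right) \frac{1}{23667} = - \frac{542}{343}$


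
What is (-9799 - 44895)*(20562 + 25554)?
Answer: -2522268504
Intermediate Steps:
(-9799 - 44895)*(20562 + 25554) = -54694*46116 = -2522268504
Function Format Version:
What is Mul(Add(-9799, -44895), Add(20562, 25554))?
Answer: -2522268504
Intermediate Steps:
Mul(Add(-9799, -44895), Add(20562, 25554)) = Mul(-54694, 46116) = -2522268504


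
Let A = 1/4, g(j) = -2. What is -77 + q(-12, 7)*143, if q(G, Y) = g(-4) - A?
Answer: -1595/4 ≈ -398.75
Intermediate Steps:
A = ¼ ≈ 0.25000
q(G, Y) = -9/4 (q(G, Y) = -2 - 1*¼ = -2 - ¼ = -9/4)
-77 + q(-12, 7)*143 = -77 - 9/4*143 = -77 - 1287/4 = -1595/4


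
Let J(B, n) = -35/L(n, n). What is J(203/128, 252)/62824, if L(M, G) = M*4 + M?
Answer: -1/2261664 ≈ -4.4215e-7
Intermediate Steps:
L(M, G) = 5*M (L(M, G) = 4*M + M = 5*M)
J(B, n) = -7/n (J(B, n) = -35*1/(5*n) = -7/n)
J(203/128, 252)/62824 = -7/252/62824 = -7*1/252*(1/62824) = -1/36*1/62824 = -1/2261664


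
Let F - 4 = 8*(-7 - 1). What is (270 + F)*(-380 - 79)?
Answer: -96390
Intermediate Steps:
F = -60 (F = 4 + 8*(-7 - 1) = 4 + 8*(-8) = 4 - 64 = -60)
(270 + F)*(-380 - 79) = (270 - 60)*(-380 - 79) = 210*(-459) = -96390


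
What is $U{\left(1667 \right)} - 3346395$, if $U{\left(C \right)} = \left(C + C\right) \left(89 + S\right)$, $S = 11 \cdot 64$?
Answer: $-702533$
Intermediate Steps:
$S = 704$
$U{\left(C \right)} = 1586 C$ ($U{\left(C \right)} = \left(C + C\right) \left(89 + 704\right) = 2 C 793 = 1586 C$)
$U{\left(1667 \right)} - 3346395 = 1586 \cdot 1667 - 3346395 = 2643862 - 3346395 = -702533$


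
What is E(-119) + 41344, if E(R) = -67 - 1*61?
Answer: 41216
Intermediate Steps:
E(R) = -128 (E(R) = -67 - 61 = -128)
E(-119) + 41344 = -128 + 41344 = 41216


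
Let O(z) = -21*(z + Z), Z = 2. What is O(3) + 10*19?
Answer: 85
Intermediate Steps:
O(z) = -42 - 21*z (O(z) = -21*(z + 2) = -21*(2 + z) = -42 - 21*z)
O(3) + 10*19 = (-42 - 21*3) + 10*19 = (-42 - 63) + 190 = -105 + 190 = 85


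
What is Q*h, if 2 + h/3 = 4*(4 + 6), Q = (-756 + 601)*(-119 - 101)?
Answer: 3887400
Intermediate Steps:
Q = 34100 (Q = -155*(-220) = 34100)
h = 114 (h = -6 + 3*(4*(4 + 6)) = -6 + 3*(4*10) = -6 + 3*40 = -6 + 120 = 114)
Q*h = 34100*114 = 3887400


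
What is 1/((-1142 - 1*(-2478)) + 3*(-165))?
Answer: 1/841 ≈ 0.0011891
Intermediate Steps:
1/((-1142 - 1*(-2478)) + 3*(-165)) = 1/((-1142 + 2478) - 495) = 1/(1336 - 495) = 1/841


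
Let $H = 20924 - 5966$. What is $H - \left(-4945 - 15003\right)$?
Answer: $34906$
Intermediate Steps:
$H = 14958$
$H - \left(-4945 - 15003\right) = 14958 - \left(-4945 - 15003\right) = 14958 - -19948 = 14958 + 19948 = 34906$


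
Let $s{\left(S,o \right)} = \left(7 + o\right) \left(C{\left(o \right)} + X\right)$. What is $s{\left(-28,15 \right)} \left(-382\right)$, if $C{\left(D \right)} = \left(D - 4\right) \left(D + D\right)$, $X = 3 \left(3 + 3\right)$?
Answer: $-2924592$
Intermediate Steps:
$X = 18$ ($X = 3 \cdot 6 = 18$)
$C{\left(D \right)} = 2 D \left(-4 + D\right)$ ($C{\left(D \right)} = \left(-4 + D\right) 2 D = 2 D \left(-4 + D\right)$)
$s{\left(S,o \right)} = \left(7 + o\right) \left(18 + 2 o \left(-4 + o\right)\right)$ ($s{\left(S,o \right)} = \left(7 + o\right) \left(2 o \left(-4 + o\right) + 18\right) = \left(7 + o\right) \left(18 + 2 o \left(-4 + o\right)\right)$)
$s{\left(-28,15 \right)} \left(-382\right) = \left(126 - 570 + 2 \cdot 15^{3} + 6 \cdot 15^{2}\right) \left(-382\right) = \left(126 - 570 + 2 \cdot 3375 + 6 \cdot 225\right) \left(-382\right) = \left(126 - 570 + 6750 + 1350\right) \left(-382\right) = 7656 \left(-382\right) = -2924592$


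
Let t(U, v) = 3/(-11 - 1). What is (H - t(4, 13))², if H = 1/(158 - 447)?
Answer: 81225/1336336 ≈ 0.060782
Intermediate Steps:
t(U, v) = -¼ (t(U, v) = 3/(-12) = 3*(-1/12) = -¼)
H = -1/289 (H = 1/(-289) = -1/289 ≈ -0.0034602)
(H - t(4, 13))² = (-1/289 - 1*(-¼))² = (-1/289 + ¼)² = (285/1156)² = 81225/1336336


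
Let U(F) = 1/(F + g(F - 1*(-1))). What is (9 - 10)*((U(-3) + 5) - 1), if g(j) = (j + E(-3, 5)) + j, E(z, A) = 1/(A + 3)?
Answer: -212/55 ≈ -3.8545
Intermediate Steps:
E(z, A) = 1/(3 + A)
g(j) = 1/8 + 2*j (g(j) = (j + 1/(3 + 5)) + j = (j + 1/8) + j = (1/8 + j) + j = 1/8 + 2*j)
U(F) = 1/(17/8 + 3*F) (U(F) = 1/(F + (1/8 + 2*(F - 1*(-1)))) = 1/(F + (1/8 + 2*(F + 1))) = 1/(F + (1/8 + 2*(1 + F))) = 1/(F + (1/8 + (2 + 2*F))) = 1/(F + (17/8 + 2*F)) = 1/(17/8 + 3*F))
(9 - 10)*((U(-3) + 5) - 1) = (9 - 10)*((8/(17 + 24*(-3)) + 5) - 1) = -((8/(17 - 72) + 5) - 1) = -((8/(-55) + 5) - 1) = -((8*(-1/55) + 5) - 1) = -((-8/55 + 5) - 1) = -(267/55 - 1) = -1*212/55 = -212/55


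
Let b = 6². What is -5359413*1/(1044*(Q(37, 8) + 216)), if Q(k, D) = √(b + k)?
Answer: -869094/36511 + 48283*√73/438132 ≈ -22.862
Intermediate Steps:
b = 36
Q(k, D) = √(36 + k)
-5359413*1/(1044*(Q(37, 8) + 216)) = -5359413*1/(1044*(√(36 + 37) + 216)) = -5359413*1/(1044*(√73 + 216)) = -5359413*1/(1044*(216 + √73)) = -5359413/(225504 + 1044*√73)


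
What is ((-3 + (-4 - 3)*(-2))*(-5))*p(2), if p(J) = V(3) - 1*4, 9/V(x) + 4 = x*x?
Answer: 121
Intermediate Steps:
V(x) = 9/(-4 + x²) (V(x) = 9/(-4 + x*x) = 9/(-4 + x²))
p(J) = -11/5 (p(J) = 9/(-4 + 3²) - 1*4 = 9/(-4 + 9) - 4 = 9/5 - 4 = -11/5)
((-3 + (-4 - 3)*(-2))*(-5))*p(2) = ((-3 + (-4 - 3)*(-2))*(-5))*(-11/5) = ((-3 - 7*(-2))*(-5))*(-11/5) = ((-3 + 14)*(-5))*(-11/5) = (11*(-5))*(-11/5) = -55*(-11/5) = 121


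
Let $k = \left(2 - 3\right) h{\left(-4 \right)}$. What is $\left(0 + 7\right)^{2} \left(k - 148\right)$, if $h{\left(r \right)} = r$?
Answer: $-7056$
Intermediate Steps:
$k = 4$ ($k = \left(2 - 3\right) \left(-4\right) = \left(-1\right) \left(-4\right) = 4$)
$\left(0 + 7\right)^{2} \left(k - 148\right) = \left(0 + 7\right)^{2} \left(4 - 148\right) = 7^{2} \left(-144\right) = 49 \left(-144\right) = -7056$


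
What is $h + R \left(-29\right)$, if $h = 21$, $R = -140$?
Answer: $4081$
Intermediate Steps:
$h + R \left(-29\right) = 21 - -4060 = 21 + 4060 = 4081$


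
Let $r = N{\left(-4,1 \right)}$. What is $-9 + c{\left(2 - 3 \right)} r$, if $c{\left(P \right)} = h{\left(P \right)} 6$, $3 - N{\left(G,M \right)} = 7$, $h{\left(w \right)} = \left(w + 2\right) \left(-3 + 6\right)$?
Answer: $-81$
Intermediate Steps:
$h{\left(w \right)} = 6 + 3 w$ ($h{\left(w \right)} = \left(2 + w\right) 3 = 6 + 3 w$)
$N{\left(G,M \right)} = -4$ ($N{\left(G,M \right)} = 3 - 7 = -4$)
$r = -4$
$c{\left(P \right)} = 36 + 18 P$ ($c{\left(P \right)} = \left(6 + 3 P\right) 6 = 36 + 18 P$)
$-9 + c{\left(2 - 3 \right)} r = -9 + \left(36 + 18 \left(2 - 3\right)\right) \left(-4\right) = -9 + \left(36 + 18 \left(-1\right)\right) \left(-4\right) = -9 + \left(36 - 18\right) \left(-4\right) = -9 + 18 \left(-4\right) = -9 - 72 = -81$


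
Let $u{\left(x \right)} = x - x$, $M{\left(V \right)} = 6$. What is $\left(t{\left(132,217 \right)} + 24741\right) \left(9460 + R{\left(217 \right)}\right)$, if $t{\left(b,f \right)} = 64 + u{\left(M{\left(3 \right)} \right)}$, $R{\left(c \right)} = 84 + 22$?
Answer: $237284630$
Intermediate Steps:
$u{\left(x \right)} = 0$
$R{\left(c \right)} = 106$
$t{\left(b,f \right)} = 64$ ($t{\left(b,f \right)} = 64 + 0 = 64$)
$\left(t{\left(132,217 \right)} + 24741\right) \left(9460 + R{\left(217 \right)}\right) = \left(64 + 24741\right) \left(9460 + 106\right) = 24805 \cdot 9566 = 237284630$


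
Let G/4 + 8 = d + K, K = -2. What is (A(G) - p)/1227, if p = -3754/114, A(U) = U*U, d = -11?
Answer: 404069/69939 ≈ 5.7775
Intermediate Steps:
G = -84 (G = -32 + 4*(-11 - 2) = -32 + 4*(-13) = -32 - 52 = -84)
A(U) = U**2
p = -1877/57 (p = -3754*1/114 = -1877/57 ≈ -32.930)
(A(G) - p)/1227 = ((-84)**2 - 1*(-1877/57))/1227 = (7056 + 1877/57)*(1/1227) = (404069/57)*(1/1227) = 404069/69939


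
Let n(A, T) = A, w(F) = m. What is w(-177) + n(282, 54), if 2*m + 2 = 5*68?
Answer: 451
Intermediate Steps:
m = 169 (m = -1 + (5*68)/2 = -1 + (½)*340 = -1 + 170 = 169)
w(F) = 169
w(-177) + n(282, 54) = 169 + 282 = 451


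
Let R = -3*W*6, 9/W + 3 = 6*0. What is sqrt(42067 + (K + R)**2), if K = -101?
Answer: 2*sqrt(11069) ≈ 210.42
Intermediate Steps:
W = -3 (W = 9/(-3 + 6*0) = 9/(-3 + 0) = 9/(-3) = 9*(-1/3) = -3)
R = 54 (R = -3*(-3)*6 = 9*6 = 54)
sqrt(42067 + (K + R)**2) = sqrt(42067 + (-101 + 54)**2) = sqrt(42067 + (-47)**2) = sqrt(42067 + 2209) = sqrt(44276) = 2*sqrt(11069)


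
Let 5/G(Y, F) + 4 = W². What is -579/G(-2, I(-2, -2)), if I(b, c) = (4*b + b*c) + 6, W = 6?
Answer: -18528/5 ≈ -3705.6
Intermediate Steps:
I(b, c) = 6 + 4*b + b*c
G(Y, F) = 5/32 (G(Y, F) = 5/(-4 + 6²) = 5/(-4 + 36) = 5/32)
-579/G(-2, I(-2, -2)) = -579/5/32 = -579*32/5 = -18528/5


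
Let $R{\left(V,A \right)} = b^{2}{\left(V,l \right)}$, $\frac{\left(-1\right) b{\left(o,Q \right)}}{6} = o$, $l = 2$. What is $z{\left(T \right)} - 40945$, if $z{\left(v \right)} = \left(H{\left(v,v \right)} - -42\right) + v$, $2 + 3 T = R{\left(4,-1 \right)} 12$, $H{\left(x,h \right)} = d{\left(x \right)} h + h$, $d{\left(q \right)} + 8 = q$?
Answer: $\frac{47255593}{9} \approx 5.2506 \cdot 10^{6}$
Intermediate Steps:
$d{\left(q \right)} = -8 + q$
$b{\left(o,Q \right)} = - 6 o$
$H{\left(x,h \right)} = h + h \left(-8 + x\right)$ ($H{\left(x,h \right)} = \left(-8 + x\right) h + h = h \left(-8 + x\right) + h = h + h \left(-8 + x\right)$)
$R{\left(V,A \right)} = 36 V^{2}$ ($R{\left(V,A \right)} = \left(- 6 V\right)^{2} = 36 V^{2}$)
$T = \frac{6910}{3}$ ($T = - \frac{2}{3} + \frac{36 \cdot 4^{2} \cdot 12}{3} = - \frac{2}{3} + \frac{36 \cdot 16 \cdot 12}{3} = - \frac{2}{3} + \frac{576 \cdot 12}{3} = - \frac{2}{3} + \frac{1}{3} \cdot 6912 = - \frac{2}{3} + 2304 = \frac{6910}{3} \approx 2303.3$)
$z{\left(v \right)} = 42 + v + v \left(-7 + v\right)$ ($z{\left(v \right)} = \left(v \left(-7 + v\right) - -42\right) + v = \left(v \left(-7 + v\right) + 42\right) + v = \left(42 + v \left(-7 + v\right)\right) + v = 42 + v + v \left(-7 + v\right)$)
$z{\left(T \right)} - 40945 = \left(42 + \frac{6910}{3} + \frac{6910 \left(-7 + \frac{6910}{3}\right)}{3}\right) - 40945 = \left(42 + \frac{6910}{3} + \frac{6910}{3} \cdot \frac{6889}{3}\right) - 40945 = \left(42 + \frac{6910}{3} + \frac{47602990}{9}\right) - 40945 = \frac{47624098}{9} - 40945 = \frac{47255593}{9}$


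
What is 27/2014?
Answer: 27/2014 ≈ 0.013406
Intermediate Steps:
27/2014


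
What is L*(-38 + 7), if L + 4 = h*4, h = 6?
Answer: -620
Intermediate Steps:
L = 20 (L = -4 + 6*4 = -4 + 24 = 20)
L*(-38 + 7) = 20*(-38 + 7) = 20*(-31) = -620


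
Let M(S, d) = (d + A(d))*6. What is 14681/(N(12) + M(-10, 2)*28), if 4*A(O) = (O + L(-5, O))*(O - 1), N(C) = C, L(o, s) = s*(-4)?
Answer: 14681/96 ≈ 152.93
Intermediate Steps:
L(o, s) = -4*s
A(O) = -3*O*(-1 + O)/4 (A(O) = ((O - 4*O)*(O - 1))/4 = ((-3*O)*(-1 + O))/4 = (-3*O*(-1 + O))/4 = -3*O*(-1 + O)/4)
M(S, d) = 6*d + 9*d*(1 - d)/2 (M(S, d) = (d + 3*d*(1 - d)/4)*6 = 6*d + 9*d*(1 - d)/2)
14681/(N(12) + M(-10, 2)*28) = 14681/(12 + ((3/2)*2*(7 - 3*2))*28) = 14681/(12 + ((3/2)*2*(7 - 6))*28) = 14681/(12 + ((3/2)*2*1)*28) = 14681/(12 + 3*28) = 14681/(12 + 84) = 14681/96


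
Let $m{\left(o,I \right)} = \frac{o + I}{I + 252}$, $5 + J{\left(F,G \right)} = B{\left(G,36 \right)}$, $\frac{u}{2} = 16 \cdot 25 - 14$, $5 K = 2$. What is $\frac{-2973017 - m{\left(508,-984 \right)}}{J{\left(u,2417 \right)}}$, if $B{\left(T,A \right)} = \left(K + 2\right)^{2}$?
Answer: $- \frac{13601555750}{3477} \approx -3.9119 \cdot 10^{6}$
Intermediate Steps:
$K = \frac{2}{5}$ ($K = \frac{1}{5} \cdot 2 = \frac{2}{5} \approx 0.4$)
$u = 772$ ($u = 2 \left(16 \cdot 25 - 14\right) = 2 \left(400 - 14\right) = 2 \cdot 386 = 772$)
$B{\left(T,A \right)} = \frac{144}{25}$ ($B{\left(T,A \right)} = \left(\frac{2}{5} + 2\right)^{2} = \left(\frac{12}{5}\right)^{2} = \frac{144}{25}$)
$J{\left(F,G \right)} = \frac{19}{25}$ ($J{\left(F,G \right)} = -5 + \frac{144}{25} = \frac{19}{25}$)
$m{\left(o,I \right)} = \frac{I + o}{252 + I}$
$\frac{-2973017 - m{\left(508,-984 \right)}}{J{\left(u,2417 \right)}} = \frac{-2973017 - \frac{-984 + 508}{252 - 984}}{\frac{19}{25}} = \left(-2973017 - \frac{1}{-732} \left(-476\right)\right) \frac{25}{19} = \left(-2973017 - \left(- \frac{1}{732}\right) \left(-476\right)\right) \frac{25}{19} = \left(-2973017 - \frac{119}{183}\right) \frac{25}{19} = \left(- \frac{544062230}{183}\right) \frac{25}{19} = - \frac{13601555750}{3477}$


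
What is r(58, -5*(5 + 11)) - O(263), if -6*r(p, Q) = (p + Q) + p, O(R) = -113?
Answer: 107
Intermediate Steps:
r(p, Q) = -p/3 - Q/6 (r(p, Q) = -((p + Q) + p)/6 = -((Q + p) + p)/6 = -(Q + 2*p)/6 = -p/3 - Q/6)
r(58, -5*(5 + 11)) - O(263) = (-⅓*58 - (-5)*(5 + 11)/6) - 1*(-113) = (-58/3 - (-5)*16/6) + 113 = (-58/3 - ⅙*(-80)) + 113 = (-58/3 + 40/3) + 113 = -6 + 113 = 107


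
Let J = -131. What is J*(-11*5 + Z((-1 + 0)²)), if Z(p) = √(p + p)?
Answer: 7205 - 131*√2 ≈ 7019.7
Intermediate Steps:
Z(p) = √2*√p (Z(p) = √(2*p) = √2*√p)
J*(-11*5 + Z((-1 + 0)²)) = -131*(-11*5 + √2*√((-1 + 0)²)) = -131*(-55 + √2*√((-1)²)) = -131*(-55 + √2*√1) = -131*(-55 + √2*1) = -131*(-55 + √2) = 7205 - 131*√2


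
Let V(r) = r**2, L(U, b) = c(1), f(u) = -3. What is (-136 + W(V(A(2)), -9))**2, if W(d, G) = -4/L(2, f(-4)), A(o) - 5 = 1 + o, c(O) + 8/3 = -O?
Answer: 2202256/121 ≈ 18200.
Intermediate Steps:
c(O) = -8/3 - O
L(U, b) = -11/3 (L(U, b) = -8/3 - 1*1 = -8/3 - 1 = -11/3)
A(o) = 6 + o (A(o) = 5 + (1 + o) = 6 + o)
W(d, G) = 12/11 (W(d, G) = -4/((-11/3*1)) = -4/(-11/3) = -4*(-3/11) = 12/11)
(-136 + W(V(A(2)), -9))**2 = (-136 + 12/11)**2 = (-1484/11)**2 = 2202256/121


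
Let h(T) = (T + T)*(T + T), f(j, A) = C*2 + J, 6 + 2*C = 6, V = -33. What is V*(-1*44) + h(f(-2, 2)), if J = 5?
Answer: 1552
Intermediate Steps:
C = 0 (C = -3 + (1/2)*6 = -3 + 3 = 0)
f(j, A) = 5 (f(j, A) = 0*2 + 5 = 0 + 5 = 5)
h(T) = 4*T**2 (h(T) = (2*T)*(2*T) = 4*T**2)
V*(-1*44) + h(f(-2, 2)) = -(-33)*44 + 4*5**2 = -33*(-44) + 4*25 = 1452 + 100 = 1552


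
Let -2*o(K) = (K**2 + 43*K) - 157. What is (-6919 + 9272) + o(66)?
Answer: -2331/2 ≈ -1165.5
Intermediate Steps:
o(K) = 157/2 - 43*K/2 - K**2/2 (o(K) = -((K**2 + 43*K) - 157)/2 = -(-157 + K**2 + 43*K)/2 = 157/2 - 43*K/2 - K**2/2)
(-6919 + 9272) + o(66) = (-6919 + 9272) + (157/2 - 43/2*66 - 1/2*66**2) = 2353 + (157/2 - 1419 - 1/2*4356) = 2353 + (157/2 - 1419 - 2178) = 2353 - 7037/2 = -2331/2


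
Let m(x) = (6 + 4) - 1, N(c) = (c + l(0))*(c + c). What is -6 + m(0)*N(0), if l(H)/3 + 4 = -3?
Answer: -6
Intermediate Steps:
l(H) = -21 (l(H) = -12 + 3*(-3) = -12 - 9 = -21)
N(c) = 2*c*(-21 + c) (N(c) = (c - 21)*(c + c) = (-21 + c)*(2*c) = 2*c*(-21 + c))
m(x) = 9 (m(x) = 10 - 1 = 9)
-6 + m(0)*N(0) = -6 + 9*(2*0*(-21 + 0)) = -6 + 9*(2*0*(-21)) = -6 + 9*0 = -6 + 0 = -6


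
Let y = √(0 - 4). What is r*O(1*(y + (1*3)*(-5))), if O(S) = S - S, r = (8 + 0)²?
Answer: 0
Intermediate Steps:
y = 2*I (y = √(-4) = 2*I ≈ 2.0*I)
r = 64 (r = 8² = 64)
O(S) = 0
r*O(1*(y + (1*3)*(-5))) = 64*0 = 0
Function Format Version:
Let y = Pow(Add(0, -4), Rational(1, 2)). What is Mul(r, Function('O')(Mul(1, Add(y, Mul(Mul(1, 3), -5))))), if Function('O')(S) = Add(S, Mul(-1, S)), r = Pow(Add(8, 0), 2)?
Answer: 0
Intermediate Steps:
y = Mul(2, I) (y = Pow(-4, Rational(1, 2)) = Mul(2, I) ≈ Mul(2.0000, I))
r = 64 (r = Pow(8, 2) = 64)
Function('O')(S) = 0
Mul(r, Function('O')(Mul(1, Add(y, Mul(Mul(1, 3), -5))))) = Mul(64, 0) = 0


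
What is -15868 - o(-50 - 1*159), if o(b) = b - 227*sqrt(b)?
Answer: -15659 + 227*I*sqrt(209) ≈ -15659.0 + 3281.7*I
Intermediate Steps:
-15868 - o(-50 - 1*159) = -15868 - ((-50 - 1*159) - 227*sqrt(-50 - 1*159)) = -15868 - ((-50 - 159) - 227*sqrt(-50 - 159)) = -15868 - (-209 - 227*I*sqrt(209)) = -15868 + (209 + 227*I*sqrt(209)) = -15659 + 227*I*sqrt(209)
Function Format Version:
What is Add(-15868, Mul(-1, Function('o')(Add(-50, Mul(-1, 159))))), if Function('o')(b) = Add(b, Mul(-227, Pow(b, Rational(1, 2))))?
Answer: Add(-15659, Mul(227, I, Pow(209, Rational(1, 2)))) ≈ Add(-15659., Mul(3281.7, I))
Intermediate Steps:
Add(-15868, Mul(-1, Function('o')(Add(-50, Mul(-1, 159))))) = Add(-15868, Mul(-1, Add(Add(-50, Mul(-1, 159)), Mul(-227, Pow(Add(-50, Mul(-1, 159)), Rational(1, 2)))))) = Add(-15868, Mul(-1, Add(Add(-50, -159), Mul(-227, Pow(Add(-50, -159), Rational(1, 2)))))) = Add(-15868, Mul(-1, Add(-209, Mul(-227, Pow(-209, Rational(1, 2)))))) = Add(-15868, Mul(-1, Add(-209, Mul(-227, Mul(I, Pow(209, Rational(1, 2))))))) = Add(-15868, Mul(-1, Add(-209, Mul(-227, I, Pow(209, Rational(1, 2)))))) = Add(-15868, Add(209, Mul(227, I, Pow(209, Rational(1, 2))))) = Add(-15659, Mul(227, I, Pow(209, Rational(1, 2))))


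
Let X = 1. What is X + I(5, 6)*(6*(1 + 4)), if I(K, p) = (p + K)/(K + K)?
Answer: 34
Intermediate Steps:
I(K, p) = (K + p)/(2*K) (I(K, p) = (K + p)/((2*K)) = (K + p)*(1/(2*K)) = (K + p)/(2*K))
X + I(5, 6)*(6*(1 + 4)) = 1 + ((1/2)*(5 + 6)/5)*(6*(1 + 4)) = 1 + ((1/2)*(1/5)*11)*(6*5) = 1 + (11/10)*30 = 1 + 33 = 34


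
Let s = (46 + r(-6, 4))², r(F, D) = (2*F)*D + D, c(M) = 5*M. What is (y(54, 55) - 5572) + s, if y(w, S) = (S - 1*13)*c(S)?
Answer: 5982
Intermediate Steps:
y(w, S) = 5*S*(-13 + S) (y(w, S) = (S - 1*13)*(5*S) = (S - 13)*(5*S) = (-13 + S)*(5*S) = 5*S*(-13 + S))
r(F, D) = D + 2*D*F (r(F, D) = 2*D*F + D = D + 2*D*F)
s = 4 (s = (46 + 4*(1 + 2*(-6)))² = (46 + 4*(1 - 12))² = (46 + 4*(-11))² = (46 - 44)² = 2² = 4)
(y(54, 55) - 5572) + s = (5*55*(-13 + 55) - 5572) + 4 = (5*55*42 - 5572) + 4 = (11550 - 5572) + 4 = 5978 + 4 = 5982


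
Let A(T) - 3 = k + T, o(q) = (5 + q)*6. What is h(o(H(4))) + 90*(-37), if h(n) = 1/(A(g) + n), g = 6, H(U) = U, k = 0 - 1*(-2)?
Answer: -216449/65 ≈ -3330.0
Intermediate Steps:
k = 2 (k = 0 + 2 = 2)
o(q) = 30 + 6*q
A(T) = 5 + T (A(T) = 3 + (2 + T) = 5 + T)
h(n) = 1/(11 + n) (h(n) = 1/((5 + 6) + n) = 1/(11 + n))
h(o(H(4))) + 90*(-37) = 1/(11 + (30 + 6*4)) + 90*(-37) = 1/(11 + (30 + 24)) - 3330 = 1/(11 + 54) - 3330 = 1/65 - 3330 = -216449/65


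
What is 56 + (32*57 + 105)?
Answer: 1985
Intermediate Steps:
56 + (32*57 + 105) = 56 + (1824 + 105) = 56 + 1929 = 1985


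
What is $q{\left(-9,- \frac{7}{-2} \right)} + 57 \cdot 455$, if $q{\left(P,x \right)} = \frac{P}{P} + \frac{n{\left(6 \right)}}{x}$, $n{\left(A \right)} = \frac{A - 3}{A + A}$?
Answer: $\frac{363105}{14} \approx 25936.0$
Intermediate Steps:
$n{\left(A \right)} = \frac{-3 + A}{2 A}$
$q{\left(P,x \right)} = 1 + \frac{1}{4 x}$ ($q{\left(P,x \right)} = \frac{P}{P} + \frac{\frac{1}{2} \cdot \frac{1}{6} \left(-3 + 6\right)}{x} = 1 + \frac{\frac{1}{2} \cdot \frac{1}{6} \cdot 3}{x} = 1 + \frac{1}{4 x}$)
$q{\left(-9,- \frac{7}{-2} \right)} + 57 \cdot 455 = \frac{\frac{1}{4} - \frac{7}{-2}}{\left(-7\right) \frac{1}{-2}} + 57 \cdot 455 = \frac{\frac{1}{4} - - \frac{7}{2}}{\left(-7\right) \left(- \frac{1}{2}\right)} + 25935 = \frac{\frac{1}{4} + \frac{7}{2}}{\frac{7}{2}} + 25935 = \frac{2}{7} \cdot \frac{15}{4} + 25935 = \frac{15}{14} + 25935 = \frac{363105}{14}$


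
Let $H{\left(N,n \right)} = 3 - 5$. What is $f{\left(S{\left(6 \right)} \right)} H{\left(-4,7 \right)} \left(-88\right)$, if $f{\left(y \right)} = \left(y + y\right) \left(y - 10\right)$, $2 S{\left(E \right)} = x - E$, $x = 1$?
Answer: $11000$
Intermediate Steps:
$H{\left(N,n \right)} = -2$ ($H{\left(N,n \right)} = 3 - 5 = -2$)
$S{\left(E \right)} = \frac{1}{2} - \frac{E}{2}$ ($S{\left(E \right)} = \frac{1 - E}{2} = \frac{1}{2} - \frac{E}{2}$)
$f{\left(y \right)} = 2 y \left(-10 + y\right)$
$f{\left(S{\left(6 \right)} \right)} H{\left(-4,7 \right)} \left(-88\right) = 2 \left(\frac{1}{2} - 3\right) \left(-10 + \left(\frac{1}{2} - 3\right)\right) \left(-2\right) \left(-88\right) = 2 \left(- \frac{5}{2}\right) \left(-10 - \frac{5}{2}\right) \left(-2\right) \left(-88\right) = 2 \left(- \frac{5}{2}\right) \left(- \frac{25}{2}\right) \left(-2\right) \left(-88\right) = \frac{125}{2} \left(-2\right) \left(-88\right) = \left(-125\right) \left(-88\right) = 11000$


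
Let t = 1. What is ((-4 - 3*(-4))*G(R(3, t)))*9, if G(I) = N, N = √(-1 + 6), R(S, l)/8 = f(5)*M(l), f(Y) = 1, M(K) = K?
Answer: 72*√5 ≈ 161.00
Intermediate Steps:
R(S, l) = 8*l (R(S, l) = 8*(1*l) = 8*l)
N = √5 ≈ 2.2361
G(I) = √5
((-4 - 3*(-4))*G(R(3, t)))*9 = ((-4 - 3*(-4))*√5)*9 = ((-4 + 12)*√5)*9 = (8*√5)*9 = 72*√5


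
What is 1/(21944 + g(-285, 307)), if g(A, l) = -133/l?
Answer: 307/6736675 ≈ 4.5571e-5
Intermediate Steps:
1/(21944 + g(-285, 307)) = 1/(21944 - 133/307) = 1/(6736675/307) = 307/6736675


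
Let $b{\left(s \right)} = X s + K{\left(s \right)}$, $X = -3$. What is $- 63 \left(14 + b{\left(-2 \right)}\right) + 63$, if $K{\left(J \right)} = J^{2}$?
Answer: $-1449$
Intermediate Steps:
$b{\left(s \right)} = s^{2} - 3 s$ ($b{\left(s \right)} = - 3 s + s^{2} = s^{2} - 3 s$)
$- 63 \left(14 + b{\left(-2 \right)}\right) + 63 = - 63 \left(14 - 2 \left(-3 - 2\right)\right) + 63 = - 63 \left(14 - -10\right) + 63 = - 63 \left(14 + 10\right) + 63 = \left(-63\right) 24 + 63 = -1512 + 63 = -1449$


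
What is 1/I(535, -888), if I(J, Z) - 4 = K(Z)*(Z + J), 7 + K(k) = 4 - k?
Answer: -1/312401 ≈ -3.2010e-6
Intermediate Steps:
K(k) = -3 - k (K(k) = -7 + (4 - k) = -3 - k)
I(J, Z) = 4 + (-3 - Z)*(J + Z) (I(J, Z) = 4 + (-3 - Z)*(Z + J) = 4 + (-3 - Z)*(J + Z))
1/I(535, -888) = 1/(4 - 1*535*(3 - 888) - 1*(-888)*(3 - 888)) = 1/(4 - 1*535*(-885) - 1*(-888)*(-885)) = 1/(4 + 473475 - 785880) = 1/(-312401) = -1/312401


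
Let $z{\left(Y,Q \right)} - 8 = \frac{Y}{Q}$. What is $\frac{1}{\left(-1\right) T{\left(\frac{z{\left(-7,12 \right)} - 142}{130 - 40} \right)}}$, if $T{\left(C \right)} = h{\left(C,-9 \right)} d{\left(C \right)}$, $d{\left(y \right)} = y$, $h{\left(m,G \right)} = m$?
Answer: $- \frac{46656}{104329} \approx -0.4472$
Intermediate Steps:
$z{\left(Y,Q \right)} = 8 + \frac{Y}{Q}$
$T{\left(C \right)} = C^{2}$ ($T{\left(C \right)} = C C = C^{2}$)
$\frac{1}{\left(-1\right) T{\left(\frac{z{\left(-7,12 \right)} - 142}{130 - 40} \right)}} = \frac{1}{\left(-1\right) \left(\frac{\left(8 - \frac{7}{12}\right) - 142}{130 - 40}\right)^{2}} = \frac{1}{\left(-1\right) \left(\frac{\left(8 - \frac{7}{12}\right) - 142}{90}\right)^{2}} = \frac{1}{\left(-1\right) \left(\left(\left(8 - \frac{7}{12}\right) - 142\right) \frac{1}{90}\right)^{2}} = \frac{1}{\left(-1\right) \left(\left(\frac{89}{12} - 142\right) \frac{1}{90}\right)^{2}} = \frac{1}{\left(-1\right) \left(\left(- \frac{1615}{12}\right) \frac{1}{90}\right)^{2}} = \frac{1}{\left(-1\right) \left(- \frac{323}{216}\right)^{2}} = \frac{1}{\left(-1\right) \frac{104329}{46656}} = \frac{1}{- \frac{104329}{46656}} = - \frac{46656}{104329}$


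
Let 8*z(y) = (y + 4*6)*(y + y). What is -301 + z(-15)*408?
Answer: -14071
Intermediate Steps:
z(y) = y*(24 + y)/4 (z(y) = ((y + 4*6)*(y + y))/8 = ((y + 24)*(2*y))/8 = ((24 + y)*(2*y))/8 = (2*y*(24 + y))/8 = y*(24 + y)/4)
-301 + z(-15)*408 = -301 + ((¼)*(-15)*(24 - 15))*408 = -301 + ((¼)*(-15)*9)*408 = -301 - 135/4*408 = -301 - 13770 = -14071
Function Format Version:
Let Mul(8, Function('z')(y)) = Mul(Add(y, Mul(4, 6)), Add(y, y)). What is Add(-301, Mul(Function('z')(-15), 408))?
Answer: -14071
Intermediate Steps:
Function('z')(y) = Mul(Rational(1, 4), y, Add(24, y)) (Function('z')(y) = Mul(Rational(1, 8), Mul(Add(y, Mul(4, 6)), Add(y, y))) = Mul(Rational(1, 8), Mul(Add(y, 24), Mul(2, y))) = Mul(Rational(1, 8), Mul(Add(24, y), Mul(2, y))) = Mul(Rational(1, 8), Mul(2, y, Add(24, y))) = Mul(Rational(1, 4), y, Add(24, y)))
Add(-301, Mul(Function('z')(-15), 408)) = Add(-301, Mul(Mul(Rational(1, 4), -15, Add(24, -15)), 408)) = Add(-301, Mul(Mul(Rational(1, 4), -15, 9), 408)) = Add(-301, Mul(Rational(-135, 4), 408)) = Add(-301, -13770) = -14071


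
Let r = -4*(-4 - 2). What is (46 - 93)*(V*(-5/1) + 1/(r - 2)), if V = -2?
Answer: -10387/22 ≈ -472.14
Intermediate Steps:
r = 24 (r = -4*(-6) = 24)
(46 - 93)*(V*(-5/1) + 1/(r - 2)) = (46 - 93)*(-(-10)/1 + 1/(24 - 2)) = -47*(-(-10) + 1/22) = -47*(-2*(-5) + 1/22) = -47*(10 + 1/22) = -47*221/22 = -10387/22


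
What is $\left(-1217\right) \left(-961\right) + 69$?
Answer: $1169606$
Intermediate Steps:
$\left(-1217\right) \left(-961\right) + 69 = 1169537 + 69 = 1169606$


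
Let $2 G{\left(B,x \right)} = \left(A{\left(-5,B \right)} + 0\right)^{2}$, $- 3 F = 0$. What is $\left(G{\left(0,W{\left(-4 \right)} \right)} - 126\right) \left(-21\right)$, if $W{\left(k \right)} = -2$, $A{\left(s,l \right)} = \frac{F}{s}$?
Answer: $2646$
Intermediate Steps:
$F = 0$ ($F = \left(- \frac{1}{3}\right) 0 = 0$)
$A{\left(s,l \right)} = 0$ ($A{\left(s,l \right)} = \frac{0}{s} = 0$)
$G{\left(B,x \right)} = 0$ ($G{\left(B,x \right)} = \frac{\left(0 + 0\right)^{2}}{2} = \frac{0^{2}}{2} = \frac{1}{2} \cdot 0 = 0$)
$\left(G{\left(0,W{\left(-4 \right)} \right)} - 126\right) \left(-21\right) = \left(0 - 126\right) \left(-21\right) = \left(-126\right) \left(-21\right) = 2646$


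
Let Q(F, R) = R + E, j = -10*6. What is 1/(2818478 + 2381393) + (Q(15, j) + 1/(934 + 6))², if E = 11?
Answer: 11031170037422551/4594606015600 ≈ 2400.9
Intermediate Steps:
j = -60
Q(F, R) = 11 + R (Q(F, R) = R + 11 = 11 + R)
1/(2818478 + 2381393) + (Q(15, j) + 1/(934 + 6))² = 1/(2818478 + 2381393) + ((11 - 60) + 1/(934 + 6))² = 1/5199871 + (-49 + 1/940)² = 1/5199871 + (-46059/940)² = 1/5199871 + 2121431481/883600 = 11031170037422551/4594606015600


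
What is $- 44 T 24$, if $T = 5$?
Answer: $-5280$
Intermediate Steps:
$- 44 T 24 = \left(-44\right) 5 \cdot 24 = \left(-220\right) 24 = -5280$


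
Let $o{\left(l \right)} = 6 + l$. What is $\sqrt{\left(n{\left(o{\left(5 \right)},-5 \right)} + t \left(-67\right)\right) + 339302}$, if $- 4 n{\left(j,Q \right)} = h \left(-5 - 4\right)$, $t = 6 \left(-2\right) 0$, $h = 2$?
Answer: $\frac{\sqrt{1357226}}{2} \approx 582.5$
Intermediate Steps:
$t = 0$ ($t = \left(-12\right) 0 = 0$)
$n{\left(j,Q \right)} = \frac{9}{2}$ ($n{\left(j,Q \right)} = - \frac{2 \left(-5 - 4\right)}{4} = - \frac{2 \left(-9\right)}{4} = \left(- \frac{1}{4}\right) \left(-18\right) = \frac{9}{2}$)
$\sqrt{\left(n{\left(o{\left(5 \right)},-5 \right)} + t \left(-67\right)\right) + 339302} = \sqrt{\left(\frac{9}{2} + 0 \left(-67\right)\right) + 339302} = \sqrt{\left(\frac{9}{2} + 0\right) + 339302} = \sqrt{\frac{9}{2} + 339302} = \sqrt{\frac{678613}{2}} = \frac{\sqrt{1357226}}{2}$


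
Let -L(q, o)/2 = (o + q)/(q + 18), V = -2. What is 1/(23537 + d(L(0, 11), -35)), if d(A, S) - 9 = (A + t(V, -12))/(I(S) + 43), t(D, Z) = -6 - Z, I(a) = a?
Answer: 72/1695355 ≈ 4.2469e-5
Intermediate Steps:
L(q, o) = -2*(o + q)/(18 + q) (L(q, o) = -2*(o + q)/(q + 18) = -2*(o + q)/(18 + q))
d(A, S) = 9 + (6 + A)/(43 + S) (d(A, S) = 9 + (A + (-6 - 1*(-12)))/(S + 43) = 9 + (A + (-6 + 12))/(43 + S) = 9 + (A + 6)/(43 + S) = 9 + (6 + A)/(43 + S))
1/(23537 + d(L(0, 11), -35)) = 1/(23537 + (393 + 2*(-1*11 - 1*0)/(18 + 0) + 9*(-35))/(43 - 35)) = 1/(23537 + (393 + 2*(-11 + 0)/18 - 315)/8) = 1/(23537 + (393 + 2*(1/18)*(-11) - 315)/8) = 1/(23537 + (393 - 11/9 - 315)/8) = 1/(23537 + (1/8)*(691/9)) = 1/(23537 + 691/72) = 1/(1695355/72) = 72/1695355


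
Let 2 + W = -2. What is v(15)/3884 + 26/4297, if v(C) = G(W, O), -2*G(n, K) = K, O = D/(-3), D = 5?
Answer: 627389/100137288 ≈ 0.0062653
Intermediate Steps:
W = -4 (W = -2 - 2 = -4)
O = -5/3 (O = 5/(-3) = 5*(-1/3) = -5/3 ≈ -1.6667)
G(n, K) = -K/2
v(C) = 5/6 (v(C) = -1/2*(-5/3) = 5/6)
v(15)/3884 + 26/4297 = (5/6)/3884 + 26/4297 = (5/6)*(1/3884) + 26*(1/4297) = 5/23304 + 26/4297 = 627389/100137288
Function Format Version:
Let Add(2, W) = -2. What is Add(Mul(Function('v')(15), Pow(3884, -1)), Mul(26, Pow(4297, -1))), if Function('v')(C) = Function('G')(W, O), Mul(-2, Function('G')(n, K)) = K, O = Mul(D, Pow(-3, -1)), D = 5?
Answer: Rational(627389, 100137288) ≈ 0.0062653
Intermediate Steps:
W = -4 (W = Add(-2, -2) = -4)
O = Rational(-5, 3) (O = Mul(5, Pow(-3, -1)) = Mul(5, Rational(-1, 3)) = Rational(-5, 3) ≈ -1.6667)
Function('G')(n, K) = Mul(Rational(-1, 2), K)
Function('v')(C) = Rational(5, 6) (Function('v')(C) = Mul(Rational(-1, 2), Rational(-5, 3)) = Rational(5, 6))
Add(Mul(Function('v')(15), Pow(3884, -1)), Mul(26, Pow(4297, -1))) = Add(Mul(Rational(5, 6), Pow(3884, -1)), Mul(26, Pow(4297, -1))) = Add(Mul(Rational(5, 6), Rational(1, 3884)), Mul(26, Rational(1, 4297))) = Add(Rational(5, 23304), Rational(26, 4297)) = Rational(627389, 100137288)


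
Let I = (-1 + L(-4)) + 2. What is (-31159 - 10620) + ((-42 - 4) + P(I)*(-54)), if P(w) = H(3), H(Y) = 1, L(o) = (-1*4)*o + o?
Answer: -41879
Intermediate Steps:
L(o) = -3*o (L(o) = -4*o + o = -3*o)
I = 13 (I = (-1 - 3*(-4)) + 2 = (-1 + 12) + 2 = 11 + 2 = 13)
P(w) = 1
(-31159 - 10620) + ((-42 - 4) + P(I)*(-54)) = (-31159 - 10620) + ((-42 - 4) + 1*(-54)) = -41779 + (-46 - 54) = -41779 - 100 = -41879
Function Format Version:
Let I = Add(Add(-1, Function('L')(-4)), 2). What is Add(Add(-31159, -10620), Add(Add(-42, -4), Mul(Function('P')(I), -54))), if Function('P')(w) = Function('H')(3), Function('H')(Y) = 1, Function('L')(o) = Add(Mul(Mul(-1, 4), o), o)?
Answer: -41879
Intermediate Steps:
Function('L')(o) = Mul(-3, o) (Function('L')(o) = Add(Mul(-4, o), o) = Mul(-3, o))
I = 13 (I = Add(Add(-1, Mul(-3, -4)), 2) = Add(Add(-1, 12), 2) = Add(11, 2) = 13)
Function('P')(w) = 1
Add(Add(-31159, -10620), Add(Add(-42, -4), Mul(Function('P')(I), -54))) = Add(Add(-31159, -10620), Add(Add(-42, -4), Mul(1, -54))) = Add(-41779, Add(-46, -54)) = Add(-41779, -100) = -41879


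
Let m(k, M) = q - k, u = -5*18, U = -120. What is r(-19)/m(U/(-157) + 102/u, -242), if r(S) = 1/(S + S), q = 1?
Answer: -2355/122512 ≈ -0.019223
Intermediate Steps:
r(S) = 1/(2*S)
u = -90
m(k, M) = 1 - k
r(-19)/m(U/(-157) + 102/u, -242) = ((½)/(-19))/(1 - (-120/(-157) + 102/(-90))) = ((½)*(-1/19))/(1 - (-120*(-1/157) + 102*(-1/90))) = -1/(38*(1 - (120/157 - 17/15))) = -1/(38*(1 - 1*(-869/2355))) = -1/(38*(1 + 869/2355)) = -1/(38*3224/2355) = -1/38*2355/3224 = -2355/122512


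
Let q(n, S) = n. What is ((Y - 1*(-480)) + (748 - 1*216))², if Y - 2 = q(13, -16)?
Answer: 1054729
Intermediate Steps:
Y = 15 (Y = 2 + 13 = 15)
((Y - 1*(-480)) + (748 - 1*216))² = ((15 - 1*(-480)) + (748 - 1*216))² = ((15 + 480) + (748 - 216))² = (495 + 532)² = 1027² = 1054729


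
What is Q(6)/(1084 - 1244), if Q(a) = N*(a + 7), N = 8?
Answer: -13/20 ≈ -0.65000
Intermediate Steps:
Q(a) = 56 + 8*a (Q(a) = 8*(a + 7) = 8*(7 + a) = 56 + 8*a)
Q(6)/(1084 - 1244) = (56 + 8*6)/(1084 - 1244) = (56 + 48)/(-160) = 104*(-1/160) = -13/20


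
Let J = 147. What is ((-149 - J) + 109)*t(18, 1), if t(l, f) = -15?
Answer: 2805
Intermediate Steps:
((-149 - J) + 109)*t(18, 1) = ((-149 - 1*147) + 109)*(-15) = ((-149 - 147) + 109)*(-15) = (-296 + 109)*(-15) = -187*(-15) = 2805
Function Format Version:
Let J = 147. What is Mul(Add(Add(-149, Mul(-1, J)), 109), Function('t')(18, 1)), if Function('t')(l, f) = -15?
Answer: 2805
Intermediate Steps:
Mul(Add(Add(-149, Mul(-1, J)), 109), Function('t')(18, 1)) = Mul(Add(Add(-149, Mul(-1, 147)), 109), -15) = Mul(Add(Add(-149, -147), 109), -15) = Mul(Add(-296, 109), -15) = Mul(-187, -15) = 2805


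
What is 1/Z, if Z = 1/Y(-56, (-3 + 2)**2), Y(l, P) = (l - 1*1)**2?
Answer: 3249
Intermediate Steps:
Y(l, P) = (-1 + l)**2 (Y(l, P) = (l - 1)**2 = (-1 + l)**2)
Z = 1/3249 (Z = 1/((-1 - 56)**2) = 1/((-57)**2) = 1/3249 ≈ 0.00030779)
1/Z = 1/(1/3249) = 3249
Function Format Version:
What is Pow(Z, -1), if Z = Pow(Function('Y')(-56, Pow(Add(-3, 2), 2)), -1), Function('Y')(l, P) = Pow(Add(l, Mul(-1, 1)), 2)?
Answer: 3249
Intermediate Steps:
Function('Y')(l, P) = Pow(Add(-1, l), 2) (Function('Y')(l, P) = Pow(Add(l, -1), 2) = Pow(Add(-1, l), 2))
Z = Rational(1, 3249) (Z = Pow(Pow(Add(-1, -56), 2), -1) = Pow(Pow(-57, 2), -1) = Pow(3249, -1) = Rational(1, 3249) ≈ 0.00030779)
Pow(Z, -1) = Pow(Rational(1, 3249), -1) = 3249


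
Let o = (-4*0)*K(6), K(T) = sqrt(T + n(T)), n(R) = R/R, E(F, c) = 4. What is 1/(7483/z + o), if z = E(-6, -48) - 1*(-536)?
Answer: 540/7483 ≈ 0.072164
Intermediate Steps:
n(R) = 1
z = 540 (z = 4 - 1*(-536) = 4 + 536 = 540)
K(T) = sqrt(1 + T) (K(T) = sqrt(T + 1) = sqrt(1 + T))
o = 0 (o = (-4*0)*sqrt(1 + 6) = 0*sqrt(7) = 0)
1/(7483/z + o) = 1/(7483/540 + 0) = 1/(7483/540) = 540/7483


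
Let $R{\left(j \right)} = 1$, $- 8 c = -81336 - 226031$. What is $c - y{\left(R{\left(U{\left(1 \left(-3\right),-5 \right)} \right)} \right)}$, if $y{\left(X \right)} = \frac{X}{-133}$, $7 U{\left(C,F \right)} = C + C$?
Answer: $\frac{40879819}{1064} \approx 38421.0$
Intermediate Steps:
$c = \frac{307367}{8}$ ($c = - \frac{-81336 - 226031}{8} = \left(- \frac{1}{8}\right) \left(-307367\right) = \frac{307367}{8} \approx 38421.0$)
$U{\left(C,F \right)} = \frac{2 C}{7}$ ($U{\left(C,F \right)} = \frac{C + C}{7} = \frac{2 C}{7}$)
$y{\left(X \right)} = - \frac{X}{133}$ ($y{\left(X \right)} = X \left(- \frac{1}{133}\right) = - \frac{X}{133}$)
$c - y{\left(R{\left(U{\left(1 \left(-3\right),-5 \right)} \right)} \right)} = \frac{307367}{8} - \left(- \frac{1}{133}\right) 1 = \frac{307367}{8} - - \frac{1}{133} = \frac{307367}{8} + \frac{1}{133} = \frac{40879819}{1064}$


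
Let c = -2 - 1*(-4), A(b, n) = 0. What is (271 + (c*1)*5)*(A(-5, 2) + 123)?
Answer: 34563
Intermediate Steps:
c = 2 (c = -2 + 4 = 2)
(271 + (c*1)*5)*(A(-5, 2) + 123) = (271 + (2*1)*5)*(0 + 123) = (271 + 2*5)*123 = (271 + 10)*123 = 281*123 = 34563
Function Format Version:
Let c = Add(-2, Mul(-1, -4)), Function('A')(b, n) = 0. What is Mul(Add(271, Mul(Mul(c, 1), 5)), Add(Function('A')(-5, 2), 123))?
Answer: 34563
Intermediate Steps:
c = 2 (c = Add(-2, 4) = 2)
Mul(Add(271, Mul(Mul(c, 1), 5)), Add(Function('A')(-5, 2), 123)) = Mul(Add(271, Mul(Mul(2, 1), 5)), Add(0, 123)) = Mul(Add(271, Mul(2, 5)), 123) = Mul(Add(271, 10), 123) = Mul(281, 123) = 34563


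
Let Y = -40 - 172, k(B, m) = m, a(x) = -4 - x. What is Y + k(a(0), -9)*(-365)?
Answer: 3073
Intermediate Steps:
Y = -212
Y + k(a(0), -9)*(-365) = -212 - 9*(-365) = -212 + 3285 = 3073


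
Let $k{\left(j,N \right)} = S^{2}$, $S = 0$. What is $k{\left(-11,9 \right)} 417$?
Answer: $0$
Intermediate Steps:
$k{\left(j,N \right)} = 0$ ($k{\left(j,N \right)} = 0^{2} = 0$)
$k{\left(-11,9 \right)} 417 = 0 \cdot 417 = 0$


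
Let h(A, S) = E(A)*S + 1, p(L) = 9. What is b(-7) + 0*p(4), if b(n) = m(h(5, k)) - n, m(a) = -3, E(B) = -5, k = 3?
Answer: 4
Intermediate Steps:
h(A, S) = 1 - 5*S (h(A, S) = -5*S + 1 = 1 - 5*S)
b(n) = -3 - n
b(-7) + 0*p(4) = (-3 - 1*(-7)) + 0*9 = (-3 + 7) + 0 = 4 + 0 = 4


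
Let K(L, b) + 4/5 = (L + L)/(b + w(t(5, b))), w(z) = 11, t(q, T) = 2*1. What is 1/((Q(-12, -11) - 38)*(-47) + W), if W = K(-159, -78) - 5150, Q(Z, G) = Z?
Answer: -335/936678 ≈ -0.00035765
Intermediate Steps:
t(q, T) = 2
K(L, b) = -⅘ + 2*L/(11 + b) (K(L, b) = -⅘ + (L + L)/(b + 11) = -⅘ + (2*L)/(11 + b) = -⅘ + 2*L/(11 + b))
W = -1723928/335 (W = 2*(-22 - 2*(-78) + 5*(-159))/(5*(11 - 78)) - 5150 = (⅖)*(-22 + 156 - 795)/(-67) - 5150 = (⅖)*(-1/67)*(-661) - 5150 = 1322/335 - 5150 = -1723928/335 ≈ -5146.1)
1/((Q(-12, -11) - 38)*(-47) + W) = 1/((-12 - 38)*(-47) - 1723928/335) = 1/(-50*(-47) - 1723928/335) = 1/(2350 - 1723928/335) = 1/(-936678/335) = -335/936678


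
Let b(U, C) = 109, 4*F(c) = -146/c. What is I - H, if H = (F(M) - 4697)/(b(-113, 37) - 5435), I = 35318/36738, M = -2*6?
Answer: 62628107/782666352 ≈ 0.080019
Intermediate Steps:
M = -12
F(c) = -73/(2*c) (F(c) = (-146/c)/4 = -73/(2*c))
I = 17659/18369 (I = 35318*(1/36738) = 17659/18369 ≈ 0.96135)
H = 112655/127824 (H = (-73/2/(-12) - 4697)/(109 - 5435) = (-73/2*(-1/12) - 4697)/(-5326) = (73/24 - 4697)*(-1/5326) = -112655/24*(-1/5326) = 112655/127824 ≈ 0.88133)
I - H = 17659/18369 - 1*112655/127824 = 17659/18369 - 112655/127824 = 62628107/782666352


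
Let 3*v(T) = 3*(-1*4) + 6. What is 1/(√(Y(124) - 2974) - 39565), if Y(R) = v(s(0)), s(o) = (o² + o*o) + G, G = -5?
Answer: -39565/1565392201 - 4*I*√186/1565392201 ≈ -2.5275e-5 - 3.4849e-8*I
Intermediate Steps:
s(o) = -5 + 2*o² (s(o) = (o² + o*o) - 5 = (o² + o²) - 5 = 2*o² - 5 = -5 + 2*o²)
v(T) = -2 (v(T) = (3*(-1*4) + 6)/3 = (3*(-4) + 6)/3 = (-12 + 6)/3 = (⅓)*(-6) = -2)
Y(R) = -2
1/(√(Y(124) - 2974) - 39565) = 1/(√(-2 - 2974) - 39565) = 1/(√(-2976) - 39565) = 1/(4*I*√186 - 39565) = 1/(-39565 + 4*I*√186)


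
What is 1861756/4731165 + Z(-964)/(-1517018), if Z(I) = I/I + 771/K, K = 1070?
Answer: 604402173797159/1535934167717580 ≈ 0.39351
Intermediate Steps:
Z(I) = 1841/1070 (Z(I) = I/I + 771/1070 = 1 + 771*(1/1070) = 1 + 771/1070 = 1841/1070)
1861756/4731165 + Z(-964)/(-1517018) = 1861756/4731165 + (1841/1070)/(-1517018) = 1861756*(1/4731165) + (1841/1070)*(-1/1517018) = 1861756/4731165 - 1841/1623209260 = 604402173797159/1535934167717580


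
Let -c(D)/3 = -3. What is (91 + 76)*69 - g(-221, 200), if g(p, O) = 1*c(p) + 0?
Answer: 11514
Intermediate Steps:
c(D) = 9 (c(D) = -3*(-3) = 9)
g(p, O) = 9 (g(p, O) = 1*9 + 0 = 9 + 0 = 9)
(91 + 76)*69 - g(-221, 200) = (91 + 76)*69 - 1*9 = 167*69 - 9 = 11523 - 9 = 11514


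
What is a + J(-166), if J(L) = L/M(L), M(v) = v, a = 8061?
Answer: 8062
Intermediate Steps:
J(L) = 1 (J(L) = L/L = 1)
a + J(-166) = 8061 + 1 = 8062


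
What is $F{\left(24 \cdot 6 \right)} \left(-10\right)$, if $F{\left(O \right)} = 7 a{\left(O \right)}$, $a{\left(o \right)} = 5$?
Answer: $-350$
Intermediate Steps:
$F{\left(O \right)} = 35$ ($F{\left(O \right)} = 7 \cdot 5 = 35$)
$F{\left(24 \cdot 6 \right)} \left(-10\right) = 35 \left(-10\right) = -350$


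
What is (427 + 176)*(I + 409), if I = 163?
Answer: 344916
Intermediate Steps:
(427 + 176)*(I + 409) = (427 + 176)*(163 + 409) = 603*572 = 344916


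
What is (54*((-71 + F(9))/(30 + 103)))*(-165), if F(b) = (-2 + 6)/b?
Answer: 628650/133 ≈ 4726.7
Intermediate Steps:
F(b) = 4/b
(54*((-71 + F(9))/(30 + 103)))*(-165) = (54*((-71 + 4/9)/(30 + 103)))*(-165) = (54*((-71 + 4*(⅑))/133))*(-165) = (54*((-71 + 4/9)*(1/133)))*(-165) = (54*(-635/9*1/133))*(-165) = (54*(-635/1197))*(-165) = -3810/133*(-165) = 628650/133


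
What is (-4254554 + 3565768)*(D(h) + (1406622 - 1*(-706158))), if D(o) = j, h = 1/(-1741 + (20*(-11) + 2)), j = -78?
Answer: -1455199559772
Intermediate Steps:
h = -1/1959 (h = 1/(-1741 + (-220 + 2)) = 1/(-1741 - 218) = 1/(-1959) = -1/1959 ≈ -0.00051046)
D(o) = -78
(-4254554 + 3565768)*(D(h) + (1406622 - 1*(-706158))) = (-4254554 + 3565768)*(-78 + (1406622 - 1*(-706158))) = -688786*(-78 + (1406622 + 706158)) = -688786*(-78 + 2112780) = -688786*2112702 = -1455199559772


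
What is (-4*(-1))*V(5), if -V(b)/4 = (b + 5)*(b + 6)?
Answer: -1760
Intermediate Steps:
V(b) = -4*(5 + b)*(6 + b) (V(b) = -4*(b + 5)*(b + 6) = -4*(5 + b)*(6 + b))
(-4*(-1))*V(5) = (-4*(-1))*(-120 - 44*5 - 4*5²) = 4*(-120 - 220 - 4*25) = 4*(-120 - 220 - 100) = 4*(-440) = -1760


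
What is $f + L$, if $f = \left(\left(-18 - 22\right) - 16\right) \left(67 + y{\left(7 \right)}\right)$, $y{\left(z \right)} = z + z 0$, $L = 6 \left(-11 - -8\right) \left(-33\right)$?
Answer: $-3550$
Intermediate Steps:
$L = 594$ ($L = 6 \left(-11 + 8\right) \left(-33\right) = 6 \left(-3\right) \left(-33\right) = \left(-18\right) \left(-33\right) = 594$)
$y{\left(z \right)} = z$ ($y{\left(z \right)} = z + 0 = z$)
$f = -4144$ ($f = \left(\left(-18 - 22\right) - 16\right) \left(67 + 7\right) = \left(-40 - 16\right) 74 = \left(-56\right) 74 = -4144$)
$f + L = -4144 + 594 = -3550$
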